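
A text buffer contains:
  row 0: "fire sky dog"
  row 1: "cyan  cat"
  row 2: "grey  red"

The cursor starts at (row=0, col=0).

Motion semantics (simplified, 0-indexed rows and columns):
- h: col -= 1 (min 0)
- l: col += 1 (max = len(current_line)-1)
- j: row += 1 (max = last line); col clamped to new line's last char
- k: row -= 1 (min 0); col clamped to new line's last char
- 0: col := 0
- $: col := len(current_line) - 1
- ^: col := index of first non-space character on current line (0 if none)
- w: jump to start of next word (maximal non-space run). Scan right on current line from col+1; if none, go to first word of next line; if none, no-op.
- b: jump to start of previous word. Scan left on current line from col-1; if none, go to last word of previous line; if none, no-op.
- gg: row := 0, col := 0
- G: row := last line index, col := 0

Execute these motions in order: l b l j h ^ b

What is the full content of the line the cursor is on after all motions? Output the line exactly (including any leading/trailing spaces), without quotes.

After 1 (l): row=0 col=1 char='i'
After 2 (b): row=0 col=0 char='f'
After 3 (l): row=0 col=1 char='i'
After 4 (j): row=1 col=1 char='y'
After 5 (h): row=1 col=0 char='c'
After 6 (^): row=1 col=0 char='c'
After 7 (b): row=0 col=9 char='d'

Answer: fire sky dog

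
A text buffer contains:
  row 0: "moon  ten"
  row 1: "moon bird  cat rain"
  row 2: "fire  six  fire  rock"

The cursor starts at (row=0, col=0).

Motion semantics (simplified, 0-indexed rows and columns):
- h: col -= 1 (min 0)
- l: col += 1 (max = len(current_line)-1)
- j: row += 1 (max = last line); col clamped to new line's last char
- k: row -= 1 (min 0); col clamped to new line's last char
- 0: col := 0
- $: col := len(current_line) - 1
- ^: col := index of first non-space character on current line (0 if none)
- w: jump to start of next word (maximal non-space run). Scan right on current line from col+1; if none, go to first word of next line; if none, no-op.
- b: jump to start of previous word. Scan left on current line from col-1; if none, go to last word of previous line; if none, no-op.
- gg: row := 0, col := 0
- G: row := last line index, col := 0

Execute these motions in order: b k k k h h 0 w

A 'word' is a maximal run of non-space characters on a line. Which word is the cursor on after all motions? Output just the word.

After 1 (b): row=0 col=0 char='m'
After 2 (k): row=0 col=0 char='m'
After 3 (k): row=0 col=0 char='m'
After 4 (k): row=0 col=0 char='m'
After 5 (h): row=0 col=0 char='m'
After 6 (h): row=0 col=0 char='m'
After 7 (0): row=0 col=0 char='m'
After 8 (w): row=0 col=6 char='t'

Answer: ten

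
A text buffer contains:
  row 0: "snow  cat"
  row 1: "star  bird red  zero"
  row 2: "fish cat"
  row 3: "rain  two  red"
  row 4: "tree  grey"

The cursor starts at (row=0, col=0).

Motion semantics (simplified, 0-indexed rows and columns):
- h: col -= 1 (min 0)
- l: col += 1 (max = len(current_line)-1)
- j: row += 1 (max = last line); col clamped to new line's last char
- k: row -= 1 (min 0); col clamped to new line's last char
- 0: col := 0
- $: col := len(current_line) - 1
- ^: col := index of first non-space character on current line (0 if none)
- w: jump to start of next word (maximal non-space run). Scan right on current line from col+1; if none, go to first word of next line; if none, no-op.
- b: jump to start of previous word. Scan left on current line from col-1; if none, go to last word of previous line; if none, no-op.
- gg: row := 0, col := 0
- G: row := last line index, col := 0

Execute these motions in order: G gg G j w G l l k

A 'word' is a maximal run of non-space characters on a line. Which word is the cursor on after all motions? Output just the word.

Answer: rain

Derivation:
After 1 (G): row=4 col=0 char='t'
After 2 (gg): row=0 col=0 char='s'
After 3 (G): row=4 col=0 char='t'
After 4 (j): row=4 col=0 char='t'
After 5 (w): row=4 col=6 char='g'
After 6 (G): row=4 col=0 char='t'
After 7 (l): row=4 col=1 char='r'
After 8 (l): row=4 col=2 char='e'
After 9 (k): row=3 col=2 char='i'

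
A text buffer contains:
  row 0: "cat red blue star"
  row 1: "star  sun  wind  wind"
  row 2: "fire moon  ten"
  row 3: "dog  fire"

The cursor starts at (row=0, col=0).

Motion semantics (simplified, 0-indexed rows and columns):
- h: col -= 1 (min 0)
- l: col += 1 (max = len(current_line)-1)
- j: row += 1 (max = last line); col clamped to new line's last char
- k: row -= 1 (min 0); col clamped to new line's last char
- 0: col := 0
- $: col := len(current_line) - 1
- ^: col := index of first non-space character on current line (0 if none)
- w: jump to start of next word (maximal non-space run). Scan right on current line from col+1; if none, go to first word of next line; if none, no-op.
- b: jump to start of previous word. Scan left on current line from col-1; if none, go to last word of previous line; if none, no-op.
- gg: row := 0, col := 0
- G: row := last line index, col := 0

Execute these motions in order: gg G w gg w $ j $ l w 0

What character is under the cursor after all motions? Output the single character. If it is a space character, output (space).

After 1 (gg): row=0 col=0 char='c'
After 2 (G): row=3 col=0 char='d'
After 3 (w): row=3 col=5 char='f'
After 4 (gg): row=0 col=0 char='c'
After 5 (w): row=0 col=4 char='r'
After 6 ($): row=0 col=16 char='r'
After 7 (j): row=1 col=16 char='_'
After 8 ($): row=1 col=20 char='d'
After 9 (l): row=1 col=20 char='d'
After 10 (w): row=2 col=0 char='f'
After 11 (0): row=2 col=0 char='f'

Answer: f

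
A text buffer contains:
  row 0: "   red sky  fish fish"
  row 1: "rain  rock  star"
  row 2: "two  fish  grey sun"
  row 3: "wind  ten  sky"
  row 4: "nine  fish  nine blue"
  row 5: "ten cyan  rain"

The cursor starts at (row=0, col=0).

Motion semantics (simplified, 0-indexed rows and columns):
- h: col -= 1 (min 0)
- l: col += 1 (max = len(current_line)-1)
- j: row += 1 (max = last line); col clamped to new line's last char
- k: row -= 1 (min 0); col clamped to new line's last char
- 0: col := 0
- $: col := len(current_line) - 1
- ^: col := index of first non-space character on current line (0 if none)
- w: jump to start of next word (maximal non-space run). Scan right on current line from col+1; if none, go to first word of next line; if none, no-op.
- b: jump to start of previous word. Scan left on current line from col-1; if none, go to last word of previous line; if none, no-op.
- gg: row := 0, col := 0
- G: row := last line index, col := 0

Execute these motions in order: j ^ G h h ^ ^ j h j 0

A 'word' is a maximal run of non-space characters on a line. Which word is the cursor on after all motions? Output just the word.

Answer: ten

Derivation:
After 1 (j): row=1 col=0 char='r'
After 2 (^): row=1 col=0 char='r'
After 3 (G): row=5 col=0 char='t'
After 4 (h): row=5 col=0 char='t'
After 5 (h): row=5 col=0 char='t'
After 6 (^): row=5 col=0 char='t'
After 7 (^): row=5 col=0 char='t'
After 8 (j): row=5 col=0 char='t'
After 9 (h): row=5 col=0 char='t'
After 10 (j): row=5 col=0 char='t'
After 11 (0): row=5 col=0 char='t'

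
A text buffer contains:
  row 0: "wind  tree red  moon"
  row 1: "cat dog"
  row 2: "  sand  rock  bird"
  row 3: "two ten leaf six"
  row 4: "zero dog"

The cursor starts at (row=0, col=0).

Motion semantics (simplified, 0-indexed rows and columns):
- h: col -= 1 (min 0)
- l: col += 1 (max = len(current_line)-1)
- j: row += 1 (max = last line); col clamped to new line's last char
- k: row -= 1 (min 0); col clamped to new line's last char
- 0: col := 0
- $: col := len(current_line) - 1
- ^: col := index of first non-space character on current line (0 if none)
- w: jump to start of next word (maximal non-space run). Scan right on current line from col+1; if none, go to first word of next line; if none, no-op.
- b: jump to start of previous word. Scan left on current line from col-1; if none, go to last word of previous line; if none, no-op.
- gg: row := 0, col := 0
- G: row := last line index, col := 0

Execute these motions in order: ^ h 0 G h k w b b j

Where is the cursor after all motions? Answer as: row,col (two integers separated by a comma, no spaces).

Answer: 3,14

Derivation:
After 1 (^): row=0 col=0 char='w'
After 2 (h): row=0 col=0 char='w'
After 3 (0): row=0 col=0 char='w'
After 4 (G): row=4 col=0 char='z'
After 5 (h): row=4 col=0 char='z'
After 6 (k): row=3 col=0 char='t'
After 7 (w): row=3 col=4 char='t'
After 8 (b): row=3 col=0 char='t'
After 9 (b): row=2 col=14 char='b'
After 10 (j): row=3 col=14 char='i'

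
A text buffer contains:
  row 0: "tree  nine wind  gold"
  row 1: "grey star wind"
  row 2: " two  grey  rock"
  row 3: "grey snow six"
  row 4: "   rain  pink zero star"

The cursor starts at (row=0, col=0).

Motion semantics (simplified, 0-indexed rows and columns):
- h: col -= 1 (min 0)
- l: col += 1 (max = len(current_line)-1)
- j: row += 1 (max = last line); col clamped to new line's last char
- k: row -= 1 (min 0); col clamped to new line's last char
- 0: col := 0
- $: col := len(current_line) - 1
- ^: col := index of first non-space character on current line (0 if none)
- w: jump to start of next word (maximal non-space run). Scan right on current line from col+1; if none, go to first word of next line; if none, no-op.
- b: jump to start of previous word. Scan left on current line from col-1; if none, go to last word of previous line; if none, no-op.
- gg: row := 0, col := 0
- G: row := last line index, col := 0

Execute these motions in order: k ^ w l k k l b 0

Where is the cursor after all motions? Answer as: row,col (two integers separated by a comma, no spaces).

Answer: 0,0

Derivation:
After 1 (k): row=0 col=0 char='t'
After 2 (^): row=0 col=0 char='t'
After 3 (w): row=0 col=6 char='n'
After 4 (l): row=0 col=7 char='i'
After 5 (k): row=0 col=7 char='i'
After 6 (k): row=0 col=7 char='i'
After 7 (l): row=0 col=8 char='n'
After 8 (b): row=0 col=6 char='n'
After 9 (0): row=0 col=0 char='t'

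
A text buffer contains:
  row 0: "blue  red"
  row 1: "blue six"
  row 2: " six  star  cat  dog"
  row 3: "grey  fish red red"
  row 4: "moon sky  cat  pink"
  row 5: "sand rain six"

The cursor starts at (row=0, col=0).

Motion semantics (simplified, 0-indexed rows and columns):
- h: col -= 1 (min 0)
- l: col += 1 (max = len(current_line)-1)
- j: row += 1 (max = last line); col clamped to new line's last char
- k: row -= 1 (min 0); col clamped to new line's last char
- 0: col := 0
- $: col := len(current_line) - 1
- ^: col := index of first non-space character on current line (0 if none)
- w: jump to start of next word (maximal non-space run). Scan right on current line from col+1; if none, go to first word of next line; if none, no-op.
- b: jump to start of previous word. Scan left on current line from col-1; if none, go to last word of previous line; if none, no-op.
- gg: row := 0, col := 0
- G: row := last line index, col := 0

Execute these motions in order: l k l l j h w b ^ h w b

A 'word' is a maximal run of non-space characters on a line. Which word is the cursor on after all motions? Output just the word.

Answer: blue

Derivation:
After 1 (l): row=0 col=1 char='l'
After 2 (k): row=0 col=1 char='l'
After 3 (l): row=0 col=2 char='u'
After 4 (l): row=0 col=3 char='e'
After 5 (j): row=1 col=3 char='e'
After 6 (h): row=1 col=2 char='u'
After 7 (w): row=1 col=5 char='s'
After 8 (b): row=1 col=0 char='b'
After 9 (^): row=1 col=0 char='b'
After 10 (h): row=1 col=0 char='b'
After 11 (w): row=1 col=5 char='s'
After 12 (b): row=1 col=0 char='b'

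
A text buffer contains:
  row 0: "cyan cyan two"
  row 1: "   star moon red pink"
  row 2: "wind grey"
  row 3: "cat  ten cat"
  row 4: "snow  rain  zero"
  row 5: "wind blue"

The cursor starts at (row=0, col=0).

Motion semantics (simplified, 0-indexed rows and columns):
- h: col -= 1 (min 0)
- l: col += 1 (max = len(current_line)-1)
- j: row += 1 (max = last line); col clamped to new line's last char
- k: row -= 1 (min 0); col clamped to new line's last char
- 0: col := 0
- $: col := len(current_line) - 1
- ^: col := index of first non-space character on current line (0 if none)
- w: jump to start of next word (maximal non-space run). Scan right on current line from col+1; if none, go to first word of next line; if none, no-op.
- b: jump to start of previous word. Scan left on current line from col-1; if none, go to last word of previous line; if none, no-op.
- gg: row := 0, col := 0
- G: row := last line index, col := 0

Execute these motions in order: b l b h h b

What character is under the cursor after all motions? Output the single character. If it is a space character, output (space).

After 1 (b): row=0 col=0 char='c'
After 2 (l): row=0 col=1 char='y'
After 3 (b): row=0 col=0 char='c'
After 4 (h): row=0 col=0 char='c'
After 5 (h): row=0 col=0 char='c'
After 6 (b): row=0 col=0 char='c'

Answer: c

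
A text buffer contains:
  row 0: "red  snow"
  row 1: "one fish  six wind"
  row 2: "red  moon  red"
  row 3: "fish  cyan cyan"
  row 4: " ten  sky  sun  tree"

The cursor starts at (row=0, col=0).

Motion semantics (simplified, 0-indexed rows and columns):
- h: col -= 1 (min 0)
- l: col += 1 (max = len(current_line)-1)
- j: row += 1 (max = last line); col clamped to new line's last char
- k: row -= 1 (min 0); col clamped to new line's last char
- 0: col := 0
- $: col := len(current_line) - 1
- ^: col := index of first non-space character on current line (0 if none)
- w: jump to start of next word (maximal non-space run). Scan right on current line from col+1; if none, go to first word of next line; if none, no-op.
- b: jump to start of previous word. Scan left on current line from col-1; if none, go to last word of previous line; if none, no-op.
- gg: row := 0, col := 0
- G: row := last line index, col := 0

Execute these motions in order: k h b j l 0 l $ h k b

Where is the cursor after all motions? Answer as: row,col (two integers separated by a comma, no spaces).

Answer: 0,5

Derivation:
After 1 (k): row=0 col=0 char='r'
After 2 (h): row=0 col=0 char='r'
After 3 (b): row=0 col=0 char='r'
After 4 (j): row=1 col=0 char='o'
After 5 (l): row=1 col=1 char='n'
After 6 (0): row=1 col=0 char='o'
After 7 (l): row=1 col=1 char='n'
After 8 ($): row=1 col=17 char='d'
After 9 (h): row=1 col=16 char='n'
After 10 (k): row=0 col=8 char='w'
After 11 (b): row=0 col=5 char='s'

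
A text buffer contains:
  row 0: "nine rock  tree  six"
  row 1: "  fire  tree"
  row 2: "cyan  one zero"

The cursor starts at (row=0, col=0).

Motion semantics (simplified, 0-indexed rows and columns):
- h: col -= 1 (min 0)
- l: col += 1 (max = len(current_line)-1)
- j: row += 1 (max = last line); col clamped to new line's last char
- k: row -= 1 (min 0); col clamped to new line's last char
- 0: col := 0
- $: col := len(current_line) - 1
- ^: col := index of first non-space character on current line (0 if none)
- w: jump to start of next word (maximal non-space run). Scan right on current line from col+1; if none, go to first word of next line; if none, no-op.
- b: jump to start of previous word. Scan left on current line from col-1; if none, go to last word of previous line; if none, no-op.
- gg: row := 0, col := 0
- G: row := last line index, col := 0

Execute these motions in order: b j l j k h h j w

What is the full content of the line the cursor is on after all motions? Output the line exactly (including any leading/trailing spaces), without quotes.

After 1 (b): row=0 col=0 char='n'
After 2 (j): row=1 col=0 char='_'
After 3 (l): row=1 col=1 char='_'
After 4 (j): row=2 col=1 char='y'
After 5 (k): row=1 col=1 char='_'
After 6 (h): row=1 col=0 char='_'
After 7 (h): row=1 col=0 char='_'
After 8 (j): row=2 col=0 char='c'
After 9 (w): row=2 col=6 char='o'

Answer: cyan  one zero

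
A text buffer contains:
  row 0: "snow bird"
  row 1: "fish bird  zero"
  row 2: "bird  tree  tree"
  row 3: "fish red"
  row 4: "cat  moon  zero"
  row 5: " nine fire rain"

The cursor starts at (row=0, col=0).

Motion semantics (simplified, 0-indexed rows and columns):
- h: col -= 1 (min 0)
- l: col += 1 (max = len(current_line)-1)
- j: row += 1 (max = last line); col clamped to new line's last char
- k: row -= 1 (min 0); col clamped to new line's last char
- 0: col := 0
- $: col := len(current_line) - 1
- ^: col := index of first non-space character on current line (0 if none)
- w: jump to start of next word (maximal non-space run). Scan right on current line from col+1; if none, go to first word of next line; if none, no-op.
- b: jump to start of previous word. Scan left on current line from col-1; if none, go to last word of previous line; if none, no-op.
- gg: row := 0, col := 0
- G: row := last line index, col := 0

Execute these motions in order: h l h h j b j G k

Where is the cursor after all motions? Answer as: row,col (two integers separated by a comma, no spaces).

Answer: 4,0

Derivation:
After 1 (h): row=0 col=0 char='s'
After 2 (l): row=0 col=1 char='n'
After 3 (h): row=0 col=0 char='s'
After 4 (h): row=0 col=0 char='s'
After 5 (j): row=1 col=0 char='f'
After 6 (b): row=0 col=5 char='b'
After 7 (j): row=1 col=5 char='b'
After 8 (G): row=5 col=0 char='_'
After 9 (k): row=4 col=0 char='c'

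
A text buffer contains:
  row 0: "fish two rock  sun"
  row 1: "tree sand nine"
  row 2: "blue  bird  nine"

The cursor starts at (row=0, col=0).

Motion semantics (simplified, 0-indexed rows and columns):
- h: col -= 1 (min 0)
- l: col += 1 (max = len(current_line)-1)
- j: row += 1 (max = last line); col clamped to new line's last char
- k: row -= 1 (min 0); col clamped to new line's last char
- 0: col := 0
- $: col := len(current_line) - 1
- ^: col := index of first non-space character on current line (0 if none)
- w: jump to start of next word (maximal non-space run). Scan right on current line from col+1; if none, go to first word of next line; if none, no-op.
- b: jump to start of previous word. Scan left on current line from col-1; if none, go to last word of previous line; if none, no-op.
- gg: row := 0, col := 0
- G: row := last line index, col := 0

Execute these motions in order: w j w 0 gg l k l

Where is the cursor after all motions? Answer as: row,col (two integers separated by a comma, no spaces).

After 1 (w): row=0 col=5 char='t'
After 2 (j): row=1 col=5 char='s'
After 3 (w): row=1 col=10 char='n'
After 4 (0): row=1 col=0 char='t'
After 5 (gg): row=0 col=0 char='f'
After 6 (l): row=0 col=1 char='i'
After 7 (k): row=0 col=1 char='i'
After 8 (l): row=0 col=2 char='s'

Answer: 0,2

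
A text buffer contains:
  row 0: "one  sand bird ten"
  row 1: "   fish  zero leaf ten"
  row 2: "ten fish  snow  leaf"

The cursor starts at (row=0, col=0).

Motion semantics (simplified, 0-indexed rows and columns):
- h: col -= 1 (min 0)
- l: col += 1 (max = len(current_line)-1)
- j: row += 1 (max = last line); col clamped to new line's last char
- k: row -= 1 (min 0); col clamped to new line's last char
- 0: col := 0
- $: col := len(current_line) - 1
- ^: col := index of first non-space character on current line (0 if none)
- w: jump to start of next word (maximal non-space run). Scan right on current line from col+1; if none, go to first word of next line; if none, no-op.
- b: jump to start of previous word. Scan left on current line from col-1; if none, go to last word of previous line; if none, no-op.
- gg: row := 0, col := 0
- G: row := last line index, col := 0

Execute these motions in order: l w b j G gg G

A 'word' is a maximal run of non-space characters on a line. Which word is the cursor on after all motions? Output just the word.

Answer: ten

Derivation:
After 1 (l): row=0 col=1 char='n'
After 2 (w): row=0 col=5 char='s'
After 3 (b): row=0 col=0 char='o'
After 4 (j): row=1 col=0 char='_'
After 5 (G): row=2 col=0 char='t'
After 6 (gg): row=0 col=0 char='o'
After 7 (G): row=2 col=0 char='t'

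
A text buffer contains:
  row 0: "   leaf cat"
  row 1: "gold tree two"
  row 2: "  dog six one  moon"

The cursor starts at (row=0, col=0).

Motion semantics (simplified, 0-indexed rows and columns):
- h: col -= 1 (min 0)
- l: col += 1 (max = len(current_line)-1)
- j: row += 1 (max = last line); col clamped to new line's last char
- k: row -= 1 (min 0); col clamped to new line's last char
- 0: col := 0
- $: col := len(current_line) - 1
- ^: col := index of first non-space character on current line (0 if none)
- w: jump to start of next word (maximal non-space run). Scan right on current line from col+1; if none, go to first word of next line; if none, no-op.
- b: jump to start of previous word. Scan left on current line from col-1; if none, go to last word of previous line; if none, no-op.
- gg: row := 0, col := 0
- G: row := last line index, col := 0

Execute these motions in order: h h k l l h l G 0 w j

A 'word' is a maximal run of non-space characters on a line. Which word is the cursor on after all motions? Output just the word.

After 1 (h): row=0 col=0 char='_'
After 2 (h): row=0 col=0 char='_'
After 3 (k): row=0 col=0 char='_'
After 4 (l): row=0 col=1 char='_'
After 5 (l): row=0 col=2 char='_'
After 6 (h): row=0 col=1 char='_'
After 7 (l): row=0 col=2 char='_'
After 8 (G): row=2 col=0 char='_'
After 9 (0): row=2 col=0 char='_'
After 10 (w): row=2 col=2 char='d'
After 11 (j): row=2 col=2 char='d'

Answer: dog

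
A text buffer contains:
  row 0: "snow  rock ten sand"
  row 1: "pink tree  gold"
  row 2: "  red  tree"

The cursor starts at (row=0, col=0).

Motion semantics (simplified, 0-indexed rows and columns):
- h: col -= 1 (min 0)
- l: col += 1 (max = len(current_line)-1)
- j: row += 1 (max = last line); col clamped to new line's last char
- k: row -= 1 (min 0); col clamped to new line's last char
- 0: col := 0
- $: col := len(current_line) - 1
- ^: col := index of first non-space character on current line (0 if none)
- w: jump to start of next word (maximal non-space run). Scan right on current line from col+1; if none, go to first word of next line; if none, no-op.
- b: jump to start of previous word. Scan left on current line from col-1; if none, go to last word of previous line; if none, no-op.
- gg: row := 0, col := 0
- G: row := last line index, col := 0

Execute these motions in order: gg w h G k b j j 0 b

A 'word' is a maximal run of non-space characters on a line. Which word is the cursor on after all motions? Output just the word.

Answer: gold

Derivation:
After 1 (gg): row=0 col=0 char='s'
After 2 (w): row=0 col=6 char='r'
After 3 (h): row=0 col=5 char='_'
After 4 (G): row=2 col=0 char='_'
After 5 (k): row=1 col=0 char='p'
After 6 (b): row=0 col=15 char='s'
After 7 (j): row=1 col=14 char='d'
After 8 (j): row=2 col=10 char='e'
After 9 (0): row=2 col=0 char='_'
After 10 (b): row=1 col=11 char='g'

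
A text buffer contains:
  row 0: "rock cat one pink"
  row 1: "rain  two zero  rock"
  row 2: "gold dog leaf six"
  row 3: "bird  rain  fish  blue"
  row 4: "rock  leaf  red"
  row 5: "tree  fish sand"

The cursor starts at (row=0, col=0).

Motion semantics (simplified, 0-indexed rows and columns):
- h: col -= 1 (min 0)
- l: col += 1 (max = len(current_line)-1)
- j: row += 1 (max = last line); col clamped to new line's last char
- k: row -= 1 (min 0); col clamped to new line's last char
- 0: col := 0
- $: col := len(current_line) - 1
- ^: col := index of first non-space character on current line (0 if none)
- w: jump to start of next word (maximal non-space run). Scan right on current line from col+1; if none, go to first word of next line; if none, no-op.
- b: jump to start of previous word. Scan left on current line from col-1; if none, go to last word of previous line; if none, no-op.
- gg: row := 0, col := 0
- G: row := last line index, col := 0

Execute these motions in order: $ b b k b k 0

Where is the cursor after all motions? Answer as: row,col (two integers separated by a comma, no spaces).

Answer: 0,0

Derivation:
After 1 ($): row=0 col=16 char='k'
After 2 (b): row=0 col=13 char='p'
After 3 (b): row=0 col=9 char='o'
After 4 (k): row=0 col=9 char='o'
After 5 (b): row=0 col=5 char='c'
After 6 (k): row=0 col=5 char='c'
After 7 (0): row=0 col=0 char='r'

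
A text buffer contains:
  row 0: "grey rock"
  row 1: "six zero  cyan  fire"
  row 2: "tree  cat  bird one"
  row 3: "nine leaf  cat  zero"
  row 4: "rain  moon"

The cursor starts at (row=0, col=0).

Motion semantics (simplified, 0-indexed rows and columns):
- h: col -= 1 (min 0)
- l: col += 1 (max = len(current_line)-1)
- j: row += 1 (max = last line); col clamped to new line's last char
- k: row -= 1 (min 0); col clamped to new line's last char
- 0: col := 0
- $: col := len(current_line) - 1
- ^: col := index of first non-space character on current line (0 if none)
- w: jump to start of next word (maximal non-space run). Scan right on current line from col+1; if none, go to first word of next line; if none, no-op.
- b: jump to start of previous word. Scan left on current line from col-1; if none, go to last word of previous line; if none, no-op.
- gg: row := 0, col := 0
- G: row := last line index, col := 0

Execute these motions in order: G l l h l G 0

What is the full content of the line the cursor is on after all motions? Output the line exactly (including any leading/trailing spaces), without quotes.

Answer: rain  moon

Derivation:
After 1 (G): row=4 col=0 char='r'
After 2 (l): row=4 col=1 char='a'
After 3 (l): row=4 col=2 char='i'
After 4 (h): row=4 col=1 char='a'
After 5 (l): row=4 col=2 char='i'
After 6 (G): row=4 col=0 char='r'
After 7 (0): row=4 col=0 char='r'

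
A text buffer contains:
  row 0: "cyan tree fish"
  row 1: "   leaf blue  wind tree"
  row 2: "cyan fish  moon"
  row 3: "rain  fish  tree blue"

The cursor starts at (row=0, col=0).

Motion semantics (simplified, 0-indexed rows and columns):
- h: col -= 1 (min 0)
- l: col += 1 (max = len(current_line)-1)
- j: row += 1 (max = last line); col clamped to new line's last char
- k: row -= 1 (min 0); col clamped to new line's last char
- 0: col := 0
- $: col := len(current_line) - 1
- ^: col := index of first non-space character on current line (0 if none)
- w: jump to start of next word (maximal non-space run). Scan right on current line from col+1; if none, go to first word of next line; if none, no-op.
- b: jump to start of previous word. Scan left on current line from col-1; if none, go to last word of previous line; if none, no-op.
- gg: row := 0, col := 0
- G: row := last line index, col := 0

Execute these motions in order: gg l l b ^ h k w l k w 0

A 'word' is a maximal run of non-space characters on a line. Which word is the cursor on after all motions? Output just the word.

Answer: cyan

Derivation:
After 1 (gg): row=0 col=0 char='c'
After 2 (l): row=0 col=1 char='y'
After 3 (l): row=0 col=2 char='a'
After 4 (b): row=0 col=0 char='c'
After 5 (^): row=0 col=0 char='c'
After 6 (h): row=0 col=0 char='c'
After 7 (k): row=0 col=0 char='c'
After 8 (w): row=0 col=5 char='t'
After 9 (l): row=0 col=6 char='r'
After 10 (k): row=0 col=6 char='r'
After 11 (w): row=0 col=10 char='f'
After 12 (0): row=0 col=0 char='c'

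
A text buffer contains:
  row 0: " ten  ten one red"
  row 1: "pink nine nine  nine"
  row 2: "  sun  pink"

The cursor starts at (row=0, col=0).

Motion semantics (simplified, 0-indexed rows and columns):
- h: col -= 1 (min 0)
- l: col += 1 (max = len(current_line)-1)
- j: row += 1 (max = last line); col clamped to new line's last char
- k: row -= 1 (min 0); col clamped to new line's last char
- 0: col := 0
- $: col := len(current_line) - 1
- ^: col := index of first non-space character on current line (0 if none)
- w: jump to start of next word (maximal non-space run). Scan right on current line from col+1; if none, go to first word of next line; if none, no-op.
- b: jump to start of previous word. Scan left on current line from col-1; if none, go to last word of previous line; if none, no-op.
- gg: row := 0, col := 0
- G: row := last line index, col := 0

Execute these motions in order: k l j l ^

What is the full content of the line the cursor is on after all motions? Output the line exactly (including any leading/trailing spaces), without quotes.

Answer: pink nine nine  nine

Derivation:
After 1 (k): row=0 col=0 char='_'
After 2 (l): row=0 col=1 char='t'
After 3 (j): row=1 col=1 char='i'
After 4 (l): row=1 col=2 char='n'
After 5 (^): row=1 col=0 char='p'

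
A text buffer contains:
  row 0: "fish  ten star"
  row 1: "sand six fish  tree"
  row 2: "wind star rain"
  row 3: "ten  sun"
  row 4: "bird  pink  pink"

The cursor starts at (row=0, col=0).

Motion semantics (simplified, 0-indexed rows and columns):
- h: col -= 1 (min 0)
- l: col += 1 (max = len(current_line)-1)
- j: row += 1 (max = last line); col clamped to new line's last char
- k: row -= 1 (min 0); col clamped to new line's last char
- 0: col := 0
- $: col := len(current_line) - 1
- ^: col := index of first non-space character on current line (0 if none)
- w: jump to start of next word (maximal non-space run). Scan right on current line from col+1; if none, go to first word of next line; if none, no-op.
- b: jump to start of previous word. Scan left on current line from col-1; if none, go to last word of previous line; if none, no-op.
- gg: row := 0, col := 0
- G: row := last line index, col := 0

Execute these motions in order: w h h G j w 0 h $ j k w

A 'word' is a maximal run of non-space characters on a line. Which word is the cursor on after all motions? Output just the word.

Answer: bird

Derivation:
After 1 (w): row=0 col=6 char='t'
After 2 (h): row=0 col=5 char='_'
After 3 (h): row=0 col=4 char='_'
After 4 (G): row=4 col=0 char='b'
After 5 (j): row=4 col=0 char='b'
After 6 (w): row=4 col=6 char='p'
After 7 (0): row=4 col=0 char='b'
After 8 (h): row=4 col=0 char='b'
After 9 ($): row=4 col=15 char='k'
After 10 (j): row=4 col=15 char='k'
After 11 (k): row=3 col=7 char='n'
After 12 (w): row=4 col=0 char='b'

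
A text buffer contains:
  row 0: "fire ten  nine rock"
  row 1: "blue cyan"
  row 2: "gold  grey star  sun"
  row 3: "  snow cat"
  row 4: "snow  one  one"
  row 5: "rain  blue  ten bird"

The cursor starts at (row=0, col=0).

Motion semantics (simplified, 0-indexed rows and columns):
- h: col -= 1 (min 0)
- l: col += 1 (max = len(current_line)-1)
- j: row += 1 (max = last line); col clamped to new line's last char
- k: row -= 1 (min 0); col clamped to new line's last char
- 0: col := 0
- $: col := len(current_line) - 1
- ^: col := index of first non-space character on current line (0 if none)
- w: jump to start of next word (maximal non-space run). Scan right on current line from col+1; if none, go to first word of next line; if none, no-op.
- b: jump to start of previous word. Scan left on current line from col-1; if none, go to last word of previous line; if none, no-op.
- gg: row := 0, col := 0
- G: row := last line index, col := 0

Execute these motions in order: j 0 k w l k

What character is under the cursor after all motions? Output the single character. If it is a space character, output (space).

After 1 (j): row=1 col=0 char='b'
After 2 (0): row=1 col=0 char='b'
After 3 (k): row=0 col=0 char='f'
After 4 (w): row=0 col=5 char='t'
After 5 (l): row=0 col=6 char='e'
After 6 (k): row=0 col=6 char='e'

Answer: e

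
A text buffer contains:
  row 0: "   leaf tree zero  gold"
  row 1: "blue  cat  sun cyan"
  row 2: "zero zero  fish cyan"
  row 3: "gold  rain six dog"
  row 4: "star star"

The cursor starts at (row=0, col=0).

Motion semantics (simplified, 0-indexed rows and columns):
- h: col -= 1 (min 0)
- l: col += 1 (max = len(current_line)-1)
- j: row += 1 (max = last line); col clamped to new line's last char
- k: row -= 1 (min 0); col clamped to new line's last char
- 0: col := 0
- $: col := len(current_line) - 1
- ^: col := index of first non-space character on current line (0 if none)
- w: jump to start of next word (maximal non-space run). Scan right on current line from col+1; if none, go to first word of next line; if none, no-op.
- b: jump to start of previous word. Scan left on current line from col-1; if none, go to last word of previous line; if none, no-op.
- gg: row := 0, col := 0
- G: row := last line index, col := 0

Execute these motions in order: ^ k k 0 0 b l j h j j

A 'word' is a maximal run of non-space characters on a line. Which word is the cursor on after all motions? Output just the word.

Answer: gold

Derivation:
After 1 (^): row=0 col=3 char='l'
After 2 (k): row=0 col=3 char='l'
After 3 (k): row=0 col=3 char='l'
After 4 (0): row=0 col=0 char='_'
After 5 (0): row=0 col=0 char='_'
After 6 (b): row=0 col=0 char='_'
After 7 (l): row=0 col=1 char='_'
After 8 (j): row=1 col=1 char='l'
After 9 (h): row=1 col=0 char='b'
After 10 (j): row=2 col=0 char='z'
After 11 (j): row=3 col=0 char='g'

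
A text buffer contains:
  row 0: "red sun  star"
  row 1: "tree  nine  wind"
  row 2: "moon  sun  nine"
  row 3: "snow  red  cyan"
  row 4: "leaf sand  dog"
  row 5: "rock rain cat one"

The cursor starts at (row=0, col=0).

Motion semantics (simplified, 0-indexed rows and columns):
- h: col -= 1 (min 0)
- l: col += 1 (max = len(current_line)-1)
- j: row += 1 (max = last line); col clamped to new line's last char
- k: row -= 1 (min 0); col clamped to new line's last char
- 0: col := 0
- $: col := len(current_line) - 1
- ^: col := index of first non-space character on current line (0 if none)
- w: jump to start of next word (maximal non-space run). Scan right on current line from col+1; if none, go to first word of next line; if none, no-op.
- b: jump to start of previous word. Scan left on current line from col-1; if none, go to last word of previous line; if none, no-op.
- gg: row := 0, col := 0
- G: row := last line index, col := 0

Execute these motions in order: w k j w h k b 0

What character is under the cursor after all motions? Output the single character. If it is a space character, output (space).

After 1 (w): row=0 col=4 char='s'
After 2 (k): row=0 col=4 char='s'
After 3 (j): row=1 col=4 char='_'
After 4 (w): row=1 col=6 char='n'
After 5 (h): row=1 col=5 char='_'
After 6 (k): row=0 col=5 char='u'
After 7 (b): row=0 col=4 char='s'
After 8 (0): row=0 col=0 char='r'

Answer: r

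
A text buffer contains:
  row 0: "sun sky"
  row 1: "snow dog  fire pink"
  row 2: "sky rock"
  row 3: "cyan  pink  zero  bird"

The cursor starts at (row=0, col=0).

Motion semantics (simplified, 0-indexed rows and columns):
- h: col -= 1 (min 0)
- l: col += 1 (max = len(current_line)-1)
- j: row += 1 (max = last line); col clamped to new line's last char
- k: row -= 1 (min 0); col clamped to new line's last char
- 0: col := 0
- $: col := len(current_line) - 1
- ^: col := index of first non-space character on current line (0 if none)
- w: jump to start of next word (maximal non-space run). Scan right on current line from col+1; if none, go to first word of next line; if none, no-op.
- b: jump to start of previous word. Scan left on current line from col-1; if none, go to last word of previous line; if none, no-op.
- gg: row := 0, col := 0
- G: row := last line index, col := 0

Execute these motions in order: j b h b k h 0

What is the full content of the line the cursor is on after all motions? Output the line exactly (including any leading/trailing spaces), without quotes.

Answer: sun sky

Derivation:
After 1 (j): row=1 col=0 char='s'
After 2 (b): row=0 col=4 char='s'
After 3 (h): row=0 col=3 char='_'
After 4 (b): row=0 col=0 char='s'
After 5 (k): row=0 col=0 char='s'
After 6 (h): row=0 col=0 char='s'
After 7 (0): row=0 col=0 char='s'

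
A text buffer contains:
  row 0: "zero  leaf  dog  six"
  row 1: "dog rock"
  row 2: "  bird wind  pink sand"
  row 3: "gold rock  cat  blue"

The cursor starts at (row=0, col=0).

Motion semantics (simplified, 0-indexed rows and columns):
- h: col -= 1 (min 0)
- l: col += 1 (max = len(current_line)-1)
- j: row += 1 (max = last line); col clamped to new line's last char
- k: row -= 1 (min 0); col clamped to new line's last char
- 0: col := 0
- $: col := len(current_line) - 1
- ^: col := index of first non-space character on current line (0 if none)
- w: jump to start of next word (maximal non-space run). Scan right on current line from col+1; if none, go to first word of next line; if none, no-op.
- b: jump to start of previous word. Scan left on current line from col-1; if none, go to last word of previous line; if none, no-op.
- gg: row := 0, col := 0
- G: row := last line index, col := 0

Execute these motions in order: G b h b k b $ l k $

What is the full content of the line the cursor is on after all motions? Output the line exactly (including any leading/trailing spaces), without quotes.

Answer: zero  leaf  dog  six

Derivation:
After 1 (G): row=3 col=0 char='g'
After 2 (b): row=2 col=18 char='s'
After 3 (h): row=2 col=17 char='_'
After 4 (b): row=2 col=13 char='p'
After 5 (k): row=1 col=7 char='k'
After 6 (b): row=1 col=4 char='r'
After 7 ($): row=1 col=7 char='k'
After 8 (l): row=1 col=7 char='k'
After 9 (k): row=0 col=7 char='e'
After 10 ($): row=0 col=19 char='x'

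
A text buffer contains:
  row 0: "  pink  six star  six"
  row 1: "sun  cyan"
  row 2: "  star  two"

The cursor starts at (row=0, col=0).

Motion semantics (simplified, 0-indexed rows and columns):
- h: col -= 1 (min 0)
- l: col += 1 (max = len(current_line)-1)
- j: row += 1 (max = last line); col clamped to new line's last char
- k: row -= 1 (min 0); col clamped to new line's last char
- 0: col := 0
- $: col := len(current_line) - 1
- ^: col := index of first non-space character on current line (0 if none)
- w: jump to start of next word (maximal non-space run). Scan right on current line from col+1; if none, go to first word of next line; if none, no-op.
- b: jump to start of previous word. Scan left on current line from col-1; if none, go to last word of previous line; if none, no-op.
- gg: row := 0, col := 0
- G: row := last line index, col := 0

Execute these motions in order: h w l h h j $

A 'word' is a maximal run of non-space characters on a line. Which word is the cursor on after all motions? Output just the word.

After 1 (h): row=0 col=0 char='_'
After 2 (w): row=0 col=2 char='p'
After 3 (l): row=0 col=3 char='i'
After 4 (h): row=0 col=2 char='p'
After 5 (h): row=0 col=1 char='_'
After 6 (j): row=1 col=1 char='u'
After 7 ($): row=1 col=8 char='n'

Answer: cyan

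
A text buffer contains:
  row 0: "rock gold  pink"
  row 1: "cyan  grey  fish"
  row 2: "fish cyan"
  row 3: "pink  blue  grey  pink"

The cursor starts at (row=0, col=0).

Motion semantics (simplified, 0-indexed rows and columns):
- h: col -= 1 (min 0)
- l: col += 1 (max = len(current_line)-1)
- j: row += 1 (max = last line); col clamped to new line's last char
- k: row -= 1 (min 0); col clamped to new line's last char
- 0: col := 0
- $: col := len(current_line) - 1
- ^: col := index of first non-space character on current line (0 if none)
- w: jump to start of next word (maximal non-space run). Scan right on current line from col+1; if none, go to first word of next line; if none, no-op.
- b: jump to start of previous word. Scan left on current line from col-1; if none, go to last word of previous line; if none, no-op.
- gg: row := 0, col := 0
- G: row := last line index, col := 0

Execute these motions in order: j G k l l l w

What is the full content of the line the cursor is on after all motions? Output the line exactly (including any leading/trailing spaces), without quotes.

Answer: fish cyan

Derivation:
After 1 (j): row=1 col=0 char='c'
After 2 (G): row=3 col=0 char='p'
After 3 (k): row=2 col=0 char='f'
After 4 (l): row=2 col=1 char='i'
After 5 (l): row=2 col=2 char='s'
After 6 (l): row=2 col=3 char='h'
After 7 (w): row=2 col=5 char='c'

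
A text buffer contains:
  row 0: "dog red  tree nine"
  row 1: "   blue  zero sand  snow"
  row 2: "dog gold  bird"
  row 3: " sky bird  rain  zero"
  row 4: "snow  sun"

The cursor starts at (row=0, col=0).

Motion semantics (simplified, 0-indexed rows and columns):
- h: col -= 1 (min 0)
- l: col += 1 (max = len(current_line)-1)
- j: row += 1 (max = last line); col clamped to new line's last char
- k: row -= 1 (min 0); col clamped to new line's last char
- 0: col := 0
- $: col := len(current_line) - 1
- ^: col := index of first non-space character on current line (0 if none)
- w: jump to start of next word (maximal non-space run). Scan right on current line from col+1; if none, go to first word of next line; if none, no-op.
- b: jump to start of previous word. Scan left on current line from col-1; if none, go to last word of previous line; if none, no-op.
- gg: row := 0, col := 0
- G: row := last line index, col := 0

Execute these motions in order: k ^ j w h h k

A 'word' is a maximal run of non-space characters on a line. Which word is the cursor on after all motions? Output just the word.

After 1 (k): row=0 col=0 char='d'
After 2 (^): row=0 col=0 char='d'
After 3 (j): row=1 col=0 char='_'
After 4 (w): row=1 col=3 char='b'
After 5 (h): row=1 col=2 char='_'
After 6 (h): row=1 col=1 char='_'
After 7 (k): row=0 col=1 char='o'

Answer: dog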